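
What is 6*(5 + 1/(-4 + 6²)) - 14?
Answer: 259/16 ≈ 16.188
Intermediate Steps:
6*(5 + 1/(-4 + 6²)) - 14 = 6*(5 + 1/(-4 + 36)) - 14 = 6*(5 + 1/32) - 14 = 6*(161/32) - 14 = 483/16 - 14 = 259/16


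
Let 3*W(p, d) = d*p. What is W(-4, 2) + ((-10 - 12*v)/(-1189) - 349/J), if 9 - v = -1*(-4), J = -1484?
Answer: -12559285/5293428 ≈ -2.3726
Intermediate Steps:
W(p, d) = d*p/3 (W(p, d) = (d*p)/3 = d*p/3)
v = 5 (v = 9 - (-1)*(-4) = 9 - 1*4 = 9 - 4 = 5)
W(-4, 2) + ((-10 - 12*v)/(-1189) - 349/J) = (⅓)*2*(-4) + ((-10 - 12*5)/(-1189) - 349/(-1484)) = -8/3 + ((-10 - 60)*(-1/1189) - 349*(-1/1484)) = -8/3 + (-70*(-1/1189) + 349/1484) = -8/3 + (70/1189 + 349/1484) = -8/3 + 518841/1764476 = -12559285/5293428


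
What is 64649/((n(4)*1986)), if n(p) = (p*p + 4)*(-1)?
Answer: -64649/39720 ≈ -1.6276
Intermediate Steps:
n(p) = -4 - p**2 (n(p) = (p**2 + 4)*(-1) = (4 + p**2)*(-1) = -4 - p**2)
64649/((n(4)*1986)) = 64649/(((-4 - 1*4**2)*1986)) = 64649/(((-4 - 1*16)*1986)) = 64649/(((-4 - 16)*1986)) = 64649/((-20*1986)) = 64649/(-39720) = 64649*(-1/39720) = -64649/39720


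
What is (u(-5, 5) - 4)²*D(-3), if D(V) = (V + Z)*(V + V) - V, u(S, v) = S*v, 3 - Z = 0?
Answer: 2523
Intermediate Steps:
Z = 3 (Z = 3 - 1*0 = 3 + 0 = 3)
D(V) = -V + 2*V*(3 + V) (D(V) = (V + 3)*(V + V) - V = (3 + V)*(2*V) - V = 2*V*(3 + V) - V = -V + 2*V*(3 + V))
(u(-5, 5) - 4)²*D(-3) = (-5*5 - 4)²*(-3*(5 + 2*(-3))) = (-25 - 4)²*(-3*(5 - 6)) = (-29)²*(-3*(-1)) = 841*3 = 2523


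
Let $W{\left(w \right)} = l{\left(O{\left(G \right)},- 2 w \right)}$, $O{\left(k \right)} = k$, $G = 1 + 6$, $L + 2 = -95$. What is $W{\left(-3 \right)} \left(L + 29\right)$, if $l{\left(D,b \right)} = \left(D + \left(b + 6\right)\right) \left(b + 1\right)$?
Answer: $-9044$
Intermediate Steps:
$L = -97$ ($L = -2 - 95 = -97$)
$G = 7$
$l{\left(D,b \right)} = \left(1 + b\right) \left(6 + D + b\right)$ ($l{\left(D,b \right)} = \left(D + \left(6 + b\right)\right) \left(1 + b\right) = \left(6 + D + b\right) \left(1 + b\right) = \left(1 + b\right) \left(6 + D + b\right)$)
$W{\left(w \right)} = 13 - 28 w + 4 w^{2}$ ($W{\left(w \right)} = 6 + 7 + \left(- 2 w\right)^{2} + 7 \left(- 2 w\right) + 7 \left(- 2 w\right) = 6 + 7 + 4 w^{2} - 14 w - 14 w = 13 - 28 w + 4 w^{2}$)
$W{\left(-3 \right)} \left(L + 29\right) = \left(13 - -84 + 4 \left(-3\right)^{2}\right) \left(-97 + 29\right) = \left(13 + 84 + 4 \cdot 9\right) \left(-68\right) = \left(13 + 84 + 36\right) \left(-68\right) = 133 \left(-68\right) = -9044$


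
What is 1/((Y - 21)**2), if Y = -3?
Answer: 1/576 ≈ 0.0017361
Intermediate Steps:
1/((Y - 21)**2) = 1/((-3 - 21)**2) = 1/((-24)**2) = 1/576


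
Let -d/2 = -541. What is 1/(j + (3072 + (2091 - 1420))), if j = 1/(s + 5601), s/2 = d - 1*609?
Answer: 6547/24505422 ≈ 0.00026717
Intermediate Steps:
d = 1082 (d = -2*(-541) = 1082)
s = 946 (s = 2*(1082 - 1*609) = 2*(1082 - 609) = 2*473 = 946)
j = 1/6547 (j = 1/(946 + 5601) = 1/6547 ≈ 0.00015274)
1/(j + (3072 + (2091 - 1420))) = 1/(1/6547 + (3072 + (2091 - 1420))) = 1/(1/6547 + (3072 + 671)) = 1/(1/6547 + 3743) = 1/(24505422/6547) = 6547/24505422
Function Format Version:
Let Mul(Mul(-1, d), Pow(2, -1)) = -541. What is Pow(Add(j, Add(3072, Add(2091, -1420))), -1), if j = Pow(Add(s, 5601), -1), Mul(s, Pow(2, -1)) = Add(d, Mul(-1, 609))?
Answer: Rational(6547, 24505422) ≈ 0.00026717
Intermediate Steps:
d = 1082 (d = Mul(-2, -541) = 1082)
s = 946 (s = Mul(2, Add(1082, Mul(-1, 609))) = Mul(2, Add(1082, -609)) = Mul(2, 473) = 946)
j = Rational(1, 6547) (j = Pow(Add(946, 5601), -1) = Pow(6547, -1) = Rational(1, 6547) ≈ 0.00015274)
Pow(Add(j, Add(3072, Add(2091, -1420))), -1) = Pow(Add(Rational(1, 6547), Add(3072, Add(2091, -1420))), -1) = Pow(Add(Rational(1, 6547), Add(3072, 671)), -1) = Pow(Add(Rational(1, 6547), 3743), -1) = Pow(Rational(24505422, 6547), -1) = Rational(6547, 24505422)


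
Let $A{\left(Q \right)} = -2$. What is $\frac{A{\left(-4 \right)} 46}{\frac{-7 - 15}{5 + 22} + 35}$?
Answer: $- \frac{2484}{923} \approx -2.6912$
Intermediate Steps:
$\frac{A{\left(-4 \right)} 46}{\frac{-7 - 15}{5 + 22} + 35} = \frac{\left(-2\right) 46}{\frac{-7 - 15}{5 + 22} + 35} = - \frac{92}{- \frac{22}{27} + 35} = - \frac{92}{\frac{923}{27}} = \left(-92\right) \frac{27}{923} = - \frac{2484}{923}$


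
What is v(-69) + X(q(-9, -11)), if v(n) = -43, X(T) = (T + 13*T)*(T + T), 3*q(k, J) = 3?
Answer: -15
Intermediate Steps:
q(k, J) = 1 (q(k, J) = (⅓)*3 = 1)
X(T) = 28*T² (X(T) = (14*T)*(2*T) = 28*T²)
v(-69) + X(q(-9, -11)) = -43 + 28*1² = -43 + 28*1 = -43 + 28 = -15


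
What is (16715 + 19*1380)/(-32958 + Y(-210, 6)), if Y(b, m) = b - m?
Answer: -42935/33174 ≈ -1.2942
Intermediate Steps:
(16715 + 19*1380)/(-32958 + Y(-210, 6)) = (16715 + 19*1380)/(-32958 + (-210 - 1*6)) = (16715 + 26220)/(-32958 + (-210 - 6)) = 42935/(-32958 - 216) = 42935/(-33174) = 42935*(-1/33174) = -42935/33174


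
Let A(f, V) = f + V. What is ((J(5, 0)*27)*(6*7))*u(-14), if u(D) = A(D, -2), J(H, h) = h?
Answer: 0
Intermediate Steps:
A(f, V) = V + f
u(D) = -2 + D
((J(5, 0)*27)*(6*7))*u(-14) = ((0*27)*(6*7))*(-2 - 14) = (0*42)*(-16) = 0*(-16) = 0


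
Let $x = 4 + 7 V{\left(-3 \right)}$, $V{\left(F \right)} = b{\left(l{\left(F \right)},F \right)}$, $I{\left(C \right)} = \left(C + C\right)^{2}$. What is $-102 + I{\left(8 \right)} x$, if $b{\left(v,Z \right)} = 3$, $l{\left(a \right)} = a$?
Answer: $6298$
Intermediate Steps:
$I{\left(C \right)} = 4 C^{2}$ ($I{\left(C \right)} = \left(2 C\right)^{2} = 4 C^{2}$)
$V{\left(F \right)} = 3$
$x = 25$ ($x = 4 + 7 \cdot 3 = 4 + 21 = 25$)
$-102 + I{\left(8 \right)} x = -102 + 4 \cdot 8^{2} \cdot 25 = -102 + 4 \cdot 64 \cdot 25 = -102 + 256 \cdot 25 = -102 + 6400 = 6298$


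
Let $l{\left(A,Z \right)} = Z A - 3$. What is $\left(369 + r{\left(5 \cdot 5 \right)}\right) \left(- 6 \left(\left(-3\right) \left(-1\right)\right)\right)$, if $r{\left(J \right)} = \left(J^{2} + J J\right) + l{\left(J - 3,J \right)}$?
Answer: $-38988$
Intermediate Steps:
$l{\left(A,Z \right)} = -3 + A Z$ ($l{\left(A,Z \right)} = A Z - 3 = -3 + A Z$)
$r{\left(J \right)} = -3 + 2 J^{2} + J \left(-3 + J\right)$ ($r{\left(J \right)} = \left(J^{2} + J J\right) + \left(-3 + \left(J - 3\right) J\right) = \left(J^{2} + J^{2}\right) + \left(-3 + \left(J - 3\right) J\right) = 2 J^{2} + \left(-3 + \left(-3 + J\right) J\right) = 2 J^{2} + \left(-3 + J \left(-3 + J\right)\right) = -3 + 2 J^{2} + J \left(-3 + J\right)$)
$\left(369 + r{\left(5 \cdot 5 \right)}\right) \left(- 6 \left(\left(-3\right) \left(-1\right)\right)\right) = \left(369 - \left(3 - 1875 + 3 \cdot 5 \cdot 5\right)\right) \left(- 6 \left(\left(-3\right) \left(-1\right)\right)\right) = \left(369 - \left(78 - 1875\right)\right) \left(\left(-6\right) 3\right) = \left(369 - -1797\right) \left(-18\right) = \left(369 + 1797\right) \left(-18\right) = 2166 \left(-18\right) = -38988$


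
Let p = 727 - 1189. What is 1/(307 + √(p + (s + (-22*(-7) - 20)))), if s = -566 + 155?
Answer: 307/94988 - I*√739/94988 ≈ 0.003232 - 0.00028619*I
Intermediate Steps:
s = -411
p = -462
1/(307 + √(p + (s + (-22*(-7) - 20)))) = 1/(307 + √(-462 + (-411 + (-22*(-7) - 20)))) = 1/(307 + √(-462 + (-411 + (154 - 20)))) = 1/(307 + √(-462 + (-411 + 134))) = 1/(307 + √(-462 - 277)) = 1/(307 + √(-739)) = 1/(307 + I*√739)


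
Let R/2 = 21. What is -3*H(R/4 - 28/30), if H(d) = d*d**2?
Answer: -23639903/9000 ≈ -2626.7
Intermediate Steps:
R = 42 (R = 2*21 = 42)
H(d) = d**3
-3*H(R/4 - 28/30) = -3*(42/4 - 28/30)**3 = -3*(42*(1/4) - 28*1/30)**3 = -3*(21/2 - 14/15)**3 = -3*(287/30)**3 = -3*23639903/27000 = -23639903/9000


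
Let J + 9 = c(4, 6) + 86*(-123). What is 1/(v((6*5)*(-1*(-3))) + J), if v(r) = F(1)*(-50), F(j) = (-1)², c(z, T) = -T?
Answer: -1/10643 ≈ -9.3958e-5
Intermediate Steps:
F(j) = 1
J = -10593 (J = -9 + (-1*6 + 86*(-123)) = -9 + (-6 - 10578) = -9 - 10584 = -10593)
v(r) = -50 (v(r) = 1*(-50) = -50)
1/(v((6*5)*(-1*(-3))) + J) = 1/(-50 - 10593) = 1/(-10643) = -1/10643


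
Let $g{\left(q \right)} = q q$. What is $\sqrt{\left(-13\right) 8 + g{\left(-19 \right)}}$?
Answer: $\sqrt{257} \approx 16.031$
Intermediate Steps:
$g{\left(q \right)} = q^{2}$
$\sqrt{\left(-13\right) 8 + g{\left(-19 \right)}} = \sqrt{\left(-13\right) 8 + \left(-19\right)^{2}} = \sqrt{-104 + 361} = \sqrt{257}$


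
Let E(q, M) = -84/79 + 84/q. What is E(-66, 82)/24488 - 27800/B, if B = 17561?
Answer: -295810825215/186849672196 ≈ -1.5831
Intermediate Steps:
E(q, M) = -84/79 + 84/q (E(q, M) = -84*1/79 + 84/q = -84/79 + 84/q)
E(-66, 82)/24488 - 27800/B = (-84/79 + 84/(-66))/24488 - 27800/17561 = (-84/79 + 84*(-1/66))*(1/24488) - 27800*1/17561 = (-84/79 - 14/11)*(1/24488) - 27800/17561 = -2030/869*1/24488 - 27800/17561 = -1015/10640036 - 27800/17561 = -295810825215/186849672196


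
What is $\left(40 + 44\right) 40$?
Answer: $3360$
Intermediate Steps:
$\left(40 + 44\right) 40 = 84 \cdot 40 = 3360$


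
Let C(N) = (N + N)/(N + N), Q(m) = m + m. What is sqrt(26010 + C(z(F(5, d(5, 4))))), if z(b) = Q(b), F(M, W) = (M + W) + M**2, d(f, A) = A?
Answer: 37*sqrt(19) ≈ 161.28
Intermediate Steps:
Q(m) = 2*m
F(M, W) = M + W + M**2
z(b) = 2*b
C(N) = 1 (C(N) = (2*N)/((2*N)) = (2*N)*(1/(2*N)) = 1)
sqrt(26010 + C(z(F(5, d(5, 4))))) = sqrt(26010 + 1) = sqrt(26011) = 37*sqrt(19)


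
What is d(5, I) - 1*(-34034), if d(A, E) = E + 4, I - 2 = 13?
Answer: 34053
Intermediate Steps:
I = 15 (I = 2 + 13 = 15)
d(A, E) = 4 + E
d(5, I) - 1*(-34034) = (4 + 15) - 1*(-34034) = 19 + 34034 = 34053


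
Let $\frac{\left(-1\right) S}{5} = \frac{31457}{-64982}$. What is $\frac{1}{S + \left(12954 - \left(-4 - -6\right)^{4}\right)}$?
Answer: $\frac{64982}{840894401} \approx 7.7277 \cdot 10^{-5}$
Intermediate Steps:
$S = \frac{157285}{64982}$ ($S = - 5 \frac{31457}{-64982} = - 5 \cdot 31457 \left(- \frac{1}{64982}\right) = \left(-5\right) \left(- \frac{31457}{64982}\right) = \frac{157285}{64982} \approx 2.4204$)
$\frac{1}{S + \left(12954 - \left(-4 - -6\right)^{4}\right)} = \frac{1}{\frac{157285}{64982} + \left(12954 - \left(-4 - -6\right)^{4}\right)} = \frac{1}{\frac{157285}{64982} + \left(12954 - \left(-4 + 6\right)^{4}\right)} = \frac{1}{\frac{157285}{64982} + \left(12954 - 2^{4}\right)} = \frac{1}{\frac{157285}{64982} + \left(12954 - 16\right)} = \frac{1}{\frac{157285}{64982} + 12938} = \frac{1}{\frac{840894401}{64982}} = \frac{64982}{840894401}$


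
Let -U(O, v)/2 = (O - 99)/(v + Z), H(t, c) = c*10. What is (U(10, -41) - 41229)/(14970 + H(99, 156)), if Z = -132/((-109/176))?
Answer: -154712065/62030478 ≈ -2.4941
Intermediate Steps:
Z = 23232/109 (Z = -132/((-109*1/176)) = -132/(-109/176) = -132*(-176/109) = 23232/109 ≈ 213.14)
H(t, c) = 10*c
U(O, v) = -2*(-99 + O)/(23232/109 + v) (U(O, v) = -2*(O - 99)/(v + 23232/109) = -2*(-99 + O)/(23232/109 + v))
(U(10, -41) - 41229)/(14970 + H(99, 156)) = (218*(99 - 1*10)/(23232 + 109*(-41)) - 41229)/(14970 + 10*156) = (218*(99 - 10)/(23232 - 4469) - 41229)/(14970 + 1560) = (218*89/18763 - 41229)/16530 = (218*(1/18763)*89 - 41229)*(1/16530) = (19402/18763 - 41229)*(1/16530) = -773560325/18763*1/16530 = -154712065/62030478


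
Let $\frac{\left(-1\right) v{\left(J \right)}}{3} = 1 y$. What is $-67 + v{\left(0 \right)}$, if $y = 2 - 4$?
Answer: $-61$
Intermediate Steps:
$y = -2$ ($y = 2 - 4 = -2$)
$v{\left(J \right)} = 6$ ($v{\left(J \right)} = - 3 \cdot 1 \left(-2\right) = \left(-3\right) \left(-2\right) = 6$)
$-67 + v{\left(0 \right)} = -67 + 6 = -61$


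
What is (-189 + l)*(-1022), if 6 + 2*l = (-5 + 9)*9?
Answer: 177828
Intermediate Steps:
l = 15 (l = -3 + ((-5 + 9)*9)/2 = -3 + (4*9)/2 = -3 + (½)*36 = -3 + 18 = 15)
(-189 + l)*(-1022) = (-189 + 15)*(-1022) = -174*(-1022) = 177828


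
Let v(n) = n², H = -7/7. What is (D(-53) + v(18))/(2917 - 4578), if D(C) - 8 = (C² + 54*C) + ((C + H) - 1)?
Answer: -224/1661 ≈ -0.13486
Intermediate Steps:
H = -1 (H = -7*⅐ = -1)
D(C) = 6 + C² + 55*C (D(C) = 8 + ((C² + 54*C) + ((C - 1) - 1)) = 8 + ((C² + 54*C) + ((-1 + C) - 1)) = 8 + ((C² + 54*C) + (-2 + C)) = 8 + (-2 + C² + 55*C) = 6 + C² + 55*C)
(D(-53) + v(18))/(2917 - 4578) = ((6 + (-53)² + 55*(-53)) + 18²)/(2917 - 4578) = ((6 + 2809 - 2915) + 324)/(-1661) = (-100 + 324)*(-1/1661) = 224*(-1/1661) = -224/1661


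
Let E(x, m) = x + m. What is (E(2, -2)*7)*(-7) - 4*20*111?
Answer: -8880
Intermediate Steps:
E(x, m) = m + x
(E(2, -2)*7)*(-7) - 4*20*111 = ((-2 + 2)*7)*(-7) - 4*20*111 = (0*7)*(-7) - 80*111 = 0*(-7) - 8880 = 0 - 8880 = -8880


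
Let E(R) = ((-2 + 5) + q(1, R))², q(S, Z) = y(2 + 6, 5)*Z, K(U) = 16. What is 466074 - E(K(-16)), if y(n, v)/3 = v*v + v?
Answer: -1616175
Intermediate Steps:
y(n, v) = 3*v + 3*v² (y(n, v) = 3*(v*v + v) = 3*(v² + v) = 3*(v + v²) = 3*v + 3*v²)
q(S, Z) = 90*Z (q(S, Z) = (3*5*(1 + 5))*Z = (3*5*6)*Z = 90*Z)
E(R) = (3 + 90*R)² (E(R) = ((-2 + 5) + 90*R)² = (3 + 90*R)²)
466074 - E(K(-16)) = 466074 - 9*(1 + 30*16)² = 466074 - 9*(1 + 480)² = 466074 - 9*481² = 466074 - 9*231361 = 466074 - 1*2082249 = 466074 - 2082249 = -1616175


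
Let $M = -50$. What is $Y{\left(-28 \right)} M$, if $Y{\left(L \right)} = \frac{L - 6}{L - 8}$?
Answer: $- \frac{425}{9} \approx -47.222$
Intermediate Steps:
$Y{\left(L \right)} = \frac{-6 + L}{-8 + L}$
$Y{\left(-28 \right)} M = \frac{-6 - 28}{-8 - 28} \left(-50\right) = \frac{1}{-36} \left(-34\right) \left(-50\right) = \left(- \frac{1}{36}\right) \left(-34\right) \left(-50\right) = \frac{17}{18} \left(-50\right) = - \frac{425}{9}$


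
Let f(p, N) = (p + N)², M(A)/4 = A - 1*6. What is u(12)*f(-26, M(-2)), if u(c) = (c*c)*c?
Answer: 5812992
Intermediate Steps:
M(A) = -24 + 4*A (M(A) = 4*(A - 1*6) = 4*(A - 6) = 4*(-6 + A) = -24 + 4*A)
f(p, N) = (N + p)²
u(c) = c³ (u(c) = c²*c = c³)
u(12)*f(-26, M(-2)) = 12³*((-24 + 4*(-2)) - 26)² = 1728*((-24 - 8) - 26)² = 1728*(-32 - 26)² = 1728*(-58)² = 1728*3364 = 5812992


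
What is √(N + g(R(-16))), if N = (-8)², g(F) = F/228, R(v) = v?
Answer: 2*√51927/57 ≈ 7.9956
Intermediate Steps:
g(F) = F/228 (g(F) = F*(1/228) = F/228)
N = 64
√(N + g(R(-16))) = √(64 + (1/228)*(-16)) = √(64 - 4/57) = √(3644/57) = 2*√51927/57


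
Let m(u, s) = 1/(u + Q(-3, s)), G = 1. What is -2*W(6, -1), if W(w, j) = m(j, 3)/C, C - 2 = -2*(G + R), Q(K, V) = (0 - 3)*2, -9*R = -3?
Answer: -3/7 ≈ -0.42857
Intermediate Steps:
R = 1/3 (R = -1/9*(-3) = 1/3 ≈ 0.33333)
Q(K, V) = -6 (Q(K, V) = -3*2 = -6)
m(u, s) = 1/(-6 + u) (m(u, s) = 1/(u - 6) = 1/(-6 + u))
C = -2/3 (C = 2 - 2*(1 + 1/3) = 2 - 2*4/3 = 2 - 8/3 = -2/3 ≈ -0.66667)
W(w, j) = -3/(2*(-6 + j)) (W(w, j) = 1/((-6 + j)*(-2/3)) = -3/2/(-6 + j) = -3/(2*(-6 + j)))
-2*W(6, -1) = -(-6)/(-12 + 2*(-1)) = -(-6)/(-12 - 2) = -(-6)/(-14) = -(-6)*(-1)/14 = -2*3/14 = -3/7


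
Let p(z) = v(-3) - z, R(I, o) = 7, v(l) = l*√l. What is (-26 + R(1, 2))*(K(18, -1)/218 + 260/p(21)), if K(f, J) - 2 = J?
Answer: 144913/654 - 95*I*√3/3 ≈ 221.58 - 54.848*I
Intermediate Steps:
v(l) = l^(3/2)
K(f, J) = 2 + J
p(z) = -z - 3*I*√3 (p(z) = (-3)^(3/2) - z = -3*I*√3 - z = -z - 3*I*√3)
(-26 + R(1, 2))*(K(18, -1)/218 + 260/p(21)) = (-26 + 7)*((2 - 1)/218 + 260/(-1*21 - 3*I*√3)) = -19*(1*(1/218) + 260/(-21 - 3*I*√3)) = -19*(1/218 + 260/(-21 - 3*I*√3)) = -19/218 - 4940/(-21 - 3*I*√3)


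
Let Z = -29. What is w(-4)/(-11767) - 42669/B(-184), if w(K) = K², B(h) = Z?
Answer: 502085659/341243 ≈ 1471.3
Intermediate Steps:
B(h) = -29
w(-4)/(-11767) - 42669/B(-184) = (-4)²/(-11767) - 42669/(-29) = 16*(-1/11767) - 42669*(-1/29) = -16/11767 + 42669/29 = 502085659/341243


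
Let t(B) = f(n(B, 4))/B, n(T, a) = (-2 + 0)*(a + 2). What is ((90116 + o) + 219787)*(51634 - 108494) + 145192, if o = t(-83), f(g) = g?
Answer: -1462538651524/83 ≈ -1.7621e+10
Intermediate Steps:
n(T, a) = -4 - 2*a (n(T, a) = -2*(2 + a) = -4 - 2*a)
t(B) = -12/B (t(B) = (-4 - 2*4)/B = (-4 - 8)/B = -12/B)
o = 12/83 (o = -12/(-83) = -12*(-1/83) = 12/83 ≈ 0.14458)
((90116 + o) + 219787)*(51634 - 108494) + 145192 = ((90116 + 12/83) + 219787)*(51634 - 108494) + 145192 = (7479640/83 + 219787)*(-56860) + 145192 = (25721961/83)*(-56860) + 145192 = -1462550702460/83 + 145192 = -1462538651524/83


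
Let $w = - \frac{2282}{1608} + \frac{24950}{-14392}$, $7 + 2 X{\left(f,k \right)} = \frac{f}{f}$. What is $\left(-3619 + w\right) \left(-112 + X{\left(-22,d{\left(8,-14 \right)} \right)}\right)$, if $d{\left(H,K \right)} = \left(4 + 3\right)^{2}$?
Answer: $\frac{301246367335}{723198} \approx 4.1655 \cdot 10^{5}$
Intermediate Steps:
$d{\left(H,K \right)} = 49$ ($d{\left(H,K \right)} = 7^{2} = 49$)
$X{\left(f,k \right)} = -3$ ($X{\left(f,k \right)} = - \frac{7}{2} + \frac{f \frac{1}{f}}{2} = - \frac{7}{2} + \frac{1}{2} \cdot 1 = - \frac{7}{2} + \frac{1}{2} = -3$)
$w = - \frac{2280067}{723198}$ ($w = \left(-2282\right) \frac{1}{1608} + 24950 \left(- \frac{1}{14392}\right) = - \frac{1141}{804} - \frac{12475}{7196} = - \frac{2280067}{723198} \approx -3.1528$)
$\left(-3619 + w\right) \left(-112 + X{\left(-22,d{\left(8,-14 \right)} \right)}\right) = \left(-3619 - \frac{2280067}{723198}\right) \left(-112 - 3\right) = \left(- \frac{2619533629}{723198}\right) \left(-115\right) = \frac{301246367335}{723198}$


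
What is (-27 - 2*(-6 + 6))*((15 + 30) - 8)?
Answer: -999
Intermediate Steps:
(-27 - 2*(-6 + 6))*((15 + 30) - 8) = (-27 - 2*0)*(45 - 8) = (-27 + 0)*37 = -27*37 = -999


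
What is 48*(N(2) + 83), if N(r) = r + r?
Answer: 4176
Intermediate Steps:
N(r) = 2*r
48*(N(2) + 83) = 48*(2*2 + 83) = 48*(4 + 83) = 48*87 = 4176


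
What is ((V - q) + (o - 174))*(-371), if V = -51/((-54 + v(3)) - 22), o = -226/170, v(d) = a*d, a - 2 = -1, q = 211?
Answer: 887743269/6205 ≈ 1.4307e+5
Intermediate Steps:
a = 1 (a = 2 - 1 = 1)
v(d) = d (v(d) = 1*d = d)
o = -113/85 (o = -226*1/170 = -113/85 ≈ -1.3294)
V = 51/73 (V = -51/((-54 + 3) - 22) = -51/(-51 - 22) = -51/(-73) = -51*(-1/73) = 51/73 ≈ 0.69863)
((V - q) + (o - 174))*(-371) = ((51/73 - 1*211) + (-113/85 - 174))*(-371) = ((51/73 - 211) - 14903/85)*(-371) = (-15352/73 - 14903/85)*(-371) = -2392839/6205*(-371) = 887743269/6205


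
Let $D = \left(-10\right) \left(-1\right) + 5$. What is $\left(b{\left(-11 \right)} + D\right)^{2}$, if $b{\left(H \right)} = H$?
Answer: $16$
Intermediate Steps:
$D = 15$ ($D = 10 + 5 = 15$)
$\left(b{\left(-11 \right)} + D\right)^{2} = \left(-11 + 15\right)^{2} = 4^{2} = 16$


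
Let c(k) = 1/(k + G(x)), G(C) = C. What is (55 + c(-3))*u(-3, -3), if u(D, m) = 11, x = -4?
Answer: 4224/7 ≈ 603.43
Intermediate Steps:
c(k) = 1/(-4 + k) (c(k) = 1/(k - 4) = 1/(-4 + k))
(55 + c(-3))*u(-3, -3) = (55 + 1/(-4 - 3))*11 = (55 + 1/(-7))*11 = (55 - 1/7)*11 = (384/7)*11 = 4224/7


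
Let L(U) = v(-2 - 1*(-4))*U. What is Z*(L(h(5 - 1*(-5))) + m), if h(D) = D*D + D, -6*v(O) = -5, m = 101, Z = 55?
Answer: 31790/3 ≈ 10597.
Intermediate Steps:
v(O) = 5/6 (v(O) = -1/6*(-5) = 5/6)
h(D) = D + D**2 (h(D) = D**2 + D = D + D**2)
L(U) = 5*U/6
Z*(L(h(5 - 1*(-5))) + m) = 55*(5*((5 - 1*(-5))*(1 + (5 - 1*(-5))))/6 + 101) = 55*(5*((5 + 5)*(1 + (5 + 5)))/6 + 101) = 55*(5*(10*(1 + 10))/6 + 101) = 55*(5*(10*11)/6 + 101) = 55*((5/6)*110 + 101) = 55*(275/3 + 101) = 55*(578/3) = 31790/3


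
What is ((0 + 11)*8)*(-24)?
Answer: -2112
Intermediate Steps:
((0 + 11)*8)*(-24) = (11*8)*(-24) = 88*(-24) = -2112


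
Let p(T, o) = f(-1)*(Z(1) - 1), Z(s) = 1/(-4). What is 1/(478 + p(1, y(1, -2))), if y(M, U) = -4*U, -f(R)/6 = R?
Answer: 2/941 ≈ 0.0021254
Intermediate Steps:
f(R) = -6*R
Z(s) = -¼
p(T, o) = -15/2 (p(T, o) = (-6*(-1))*(-¼ - 1) = 6*(-5/4) = -15/2)
1/(478 + p(1, y(1, -2))) = 1/(478 - 15/2) = 1/(941/2) = 2/941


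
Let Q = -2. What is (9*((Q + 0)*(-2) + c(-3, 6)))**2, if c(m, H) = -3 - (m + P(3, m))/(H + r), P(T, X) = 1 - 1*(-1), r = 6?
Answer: 1521/16 ≈ 95.063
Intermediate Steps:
P(T, X) = 2 (P(T, X) = 1 + 1 = 2)
c(m, H) = -3 - (2 + m)/(6 + H) (c(m, H) = -3 - (m + 2)/(H + 6) = -3 - (2 + m)/(6 + H))
(9*((Q + 0)*(-2) + c(-3, 6)))**2 = (9*((-2 + 0)*(-2) + (-20 - 1*(-3) - 3*6)/(6 + 6)))**2 = (9*(-2*(-2) + (-20 + 3 - 18)/12))**2 = (9*(4 + (1/12)*(-35)))**2 = (9*(4 - 35/12))**2 = (9*(13/12))**2 = (39/4)**2 = 1521/16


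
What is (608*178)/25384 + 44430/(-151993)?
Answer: 100799206/25382831 ≈ 3.9712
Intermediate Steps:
(608*178)/25384 + 44430/(-151993) = 108224*(1/25384) + 44430*(-1/151993) = 712/167 - 44430/151993 = 100799206/25382831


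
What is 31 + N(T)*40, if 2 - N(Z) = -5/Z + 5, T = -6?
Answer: -367/3 ≈ -122.33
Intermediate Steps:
N(Z) = -3 + 5/Z (N(Z) = 2 - (-5/Z + 5) = 2 - (5 - 5/Z) = 2 + (-5 + 5/Z) = -3 + 5/Z)
31 + N(T)*40 = 31 + (-3 + 5/(-6))*40 = 31 + (-3 + 5*(-⅙))*40 = 31 + (-3 - ⅚)*40 = 31 - 23/6*40 = 31 - 460/3 = -367/3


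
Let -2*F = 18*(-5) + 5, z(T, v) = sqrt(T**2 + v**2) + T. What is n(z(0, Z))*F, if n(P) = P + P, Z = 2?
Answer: 170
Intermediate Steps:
z(T, v) = T + sqrt(T**2 + v**2)
n(P) = 2*P
F = 85/2 (F = -(18*(-5) + 5)/2 = -(-90 + 5)/2 = -1/2*(-85) = 85/2 ≈ 42.500)
n(z(0, Z))*F = (2*(0 + sqrt(0**2 + 2**2)))*(85/2) = (2*(0 + sqrt(0 + 4)))*(85/2) = (2*(0 + sqrt(4)))*(85/2) = (2*(0 + 2))*(85/2) = (2*2)*(85/2) = 4*(85/2) = 170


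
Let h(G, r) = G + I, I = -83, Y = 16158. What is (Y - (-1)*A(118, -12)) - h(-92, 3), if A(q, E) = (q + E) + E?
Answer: 16427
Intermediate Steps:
A(q, E) = q + 2*E (A(q, E) = (E + q) + E = q + 2*E)
h(G, r) = -83 + G (h(G, r) = G - 83 = -83 + G)
(Y - (-1)*A(118, -12)) - h(-92, 3) = (16158 - (-1)*(118 + 2*(-12))) - (-83 - 92) = (16158 - (-1)*(118 - 24)) - 1*(-175) = (16158 - (-1)*94) + 175 = (16158 - 1*(-94)) + 175 = (16158 + 94) + 175 = 16252 + 175 = 16427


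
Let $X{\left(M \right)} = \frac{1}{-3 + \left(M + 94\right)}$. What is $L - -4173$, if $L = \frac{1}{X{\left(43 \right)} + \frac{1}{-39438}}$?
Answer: $\frac{42325071}{9826} \approx 4307.5$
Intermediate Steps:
$X{\left(M \right)} = \frac{1}{91 + M}$ ($X{\left(M \right)} = \frac{1}{-3 + \left(94 + M\right)} = \frac{1}{91 + M}$)
$L = \frac{1321173}{9826}$ ($L = \frac{1}{\frac{1}{91 + 43} + \frac{1}{-39438}} = \frac{1}{\frac{1}{134} - \frac{1}{39438}} = \frac{1}{\frac{9826}{1321173}} = \frac{1321173}{9826} \approx 134.46$)
$L - -4173 = \frac{1321173}{9826} - -4173 = \frac{1321173}{9826} + 4173 = \frac{42325071}{9826}$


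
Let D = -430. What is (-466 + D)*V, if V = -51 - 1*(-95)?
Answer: -39424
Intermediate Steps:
V = 44 (V = -51 + 95 = 44)
(-466 + D)*V = (-466 - 430)*44 = -896*44 = -39424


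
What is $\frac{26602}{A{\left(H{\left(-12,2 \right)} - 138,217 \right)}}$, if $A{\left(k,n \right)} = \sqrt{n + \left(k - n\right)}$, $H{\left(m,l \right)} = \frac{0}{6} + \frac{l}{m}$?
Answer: $- \frac{26602 i \sqrt{4974}}{829} \approx - 2263.1 i$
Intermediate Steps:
$H{\left(m,l \right)} = \frac{l}{m}$ ($H{\left(m,l \right)} = 0 \cdot \frac{1}{6} + \frac{l}{m} = 0 + \frac{l}{m} = \frac{l}{m}$)
$A{\left(k,n \right)} = \sqrt{k}$
$\frac{26602}{A{\left(H{\left(-12,2 \right)} - 138,217 \right)}} = \frac{26602}{\sqrt{\frac{2}{-12} - 138}} = \frac{26602}{\sqrt{2 \left(- \frac{1}{12}\right) - 138}} = \frac{26602}{\sqrt{- \frac{1}{6} - 138}} = \frac{26602}{\sqrt{- \frac{829}{6}}} = \frac{26602}{\frac{1}{6} i \sqrt{4974}} = 26602 \left(- \frac{i \sqrt{4974}}{829}\right) = - \frac{26602 i \sqrt{4974}}{829}$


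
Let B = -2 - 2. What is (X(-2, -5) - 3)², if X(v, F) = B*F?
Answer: 289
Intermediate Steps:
B = -4
X(v, F) = -4*F
(X(-2, -5) - 3)² = (-4*(-5) - 3)² = (20 - 3)² = 17² = 289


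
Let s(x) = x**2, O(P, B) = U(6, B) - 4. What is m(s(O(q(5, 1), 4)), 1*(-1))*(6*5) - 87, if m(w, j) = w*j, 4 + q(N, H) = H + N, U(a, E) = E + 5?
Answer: -837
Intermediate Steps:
U(a, E) = 5 + E
q(N, H) = -4 + H + N (q(N, H) = -4 + (H + N) = -4 + H + N)
O(P, B) = 1 + B (O(P, B) = (5 + B) - 4 = 1 + B)
m(w, j) = j*w
m(s(O(q(5, 1), 4)), 1*(-1))*(6*5) - 87 = ((1*(-1))*(1 + 4)**2)*(6*5) - 87 = -1*5**2*30 - 87 = -1*25*30 - 87 = -25*30 - 87 = -750 - 87 = -837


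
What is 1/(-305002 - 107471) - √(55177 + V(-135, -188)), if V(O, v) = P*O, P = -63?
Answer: -1/412473 - √63682 ≈ -252.35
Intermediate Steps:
V(O, v) = -63*O
1/(-305002 - 107471) - √(55177 + V(-135, -188)) = 1/(-305002 - 107471) - √(55177 - 63*(-135)) = 1/(-412473) - √(55177 + 8505) = -1/412473 - √63682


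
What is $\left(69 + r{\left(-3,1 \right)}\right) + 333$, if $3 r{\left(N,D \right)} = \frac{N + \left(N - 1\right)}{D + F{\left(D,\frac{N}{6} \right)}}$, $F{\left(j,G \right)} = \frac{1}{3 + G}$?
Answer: $\frac{1201}{3} \approx 400.33$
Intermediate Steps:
$r{\left(N,D \right)} = \frac{-1 + 2 N}{3 \left(D + \frac{1}{3 + \frac{N}{6}}\right)}$ ($r{\left(N,D \right)} = \frac{\left(N + \left(N - 1\right)\right) \frac{1}{D + \frac{1}{3 + \frac{N}{6}}}}{3} = \frac{\left(N + \left(N - 1\right)\right) \frac{1}{D + \frac{1}{3 + N \frac{1}{6}}}}{3} = \frac{\left(N + \left(-1 + N\right)\right) \frac{1}{D + \frac{1}{3 + \frac{N}{6}}}}{3} = \frac{\left(-1 + 2 N\right) \frac{1}{D + \frac{1}{3 + \frac{N}{6}}}}{3} = \frac{\frac{1}{D + \frac{1}{3 + \frac{N}{6}}} \left(-1 + 2 N\right)}{3} = \frac{-1 + 2 N}{3 \left(D + \frac{1}{3 + \frac{N}{6}}\right)}$)
$\left(69 + r{\left(-3,1 \right)}\right) + 333 = \left(69 + \frac{\left(-1 + 2 \left(-3\right)\right) \left(18 - 3\right)}{3 \left(6 + 1 \left(18 - 3\right)\right)}\right) + 333 = \left(69 + \frac{1}{3} \frac{1}{6 + 1 \cdot 15} \left(-1 - 6\right) 15\right) + 333 = \left(69 + \frac{1}{3} \frac{1}{6 + 15} \left(-7\right) 15\right) + 333 = \left(69 + \frac{1}{3} \cdot \frac{1}{21} \left(-7\right) 15\right) + 333 = \left(69 - \frac{5}{3}\right) + 333 = \frac{202}{3} + 333 = \frac{1201}{3}$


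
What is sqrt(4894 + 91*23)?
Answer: sqrt(6987) ≈ 83.588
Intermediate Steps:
sqrt(4894 + 91*23) = sqrt(4894 + 2093) = sqrt(6987)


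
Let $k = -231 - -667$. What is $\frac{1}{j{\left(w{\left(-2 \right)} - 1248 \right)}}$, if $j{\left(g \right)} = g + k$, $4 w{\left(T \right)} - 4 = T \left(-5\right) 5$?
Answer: $- \frac{2}{1597} \approx -0.0012523$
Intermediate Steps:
$k = 436$ ($k = -231 + 667 = 436$)
$w{\left(T \right)} = 1 - \frac{25 T}{4}$ ($w{\left(T \right)} = 1 + \frac{T \left(-5\right) 5}{4} = 1 + \frac{- 5 T 5}{4} = 1 + \frac{\left(-25\right) T}{4} = 1 - \frac{25 T}{4}$)
$j{\left(g \right)} = 436 + g$ ($j{\left(g \right)} = g + 436 = 436 + g$)
$\frac{1}{j{\left(w{\left(-2 \right)} - 1248 \right)}} = \frac{1}{436 + \left(\left(1 - - \frac{25}{2}\right) - 1248\right)} = \frac{1}{436 + \left(\left(1 + \frac{25}{2}\right) - 1248\right)} = \frac{1}{436 + \left(\frac{27}{2} - 1248\right)} = \frac{1}{436 - \frac{2469}{2}} = \frac{1}{- \frac{1597}{2}} = - \frac{2}{1597}$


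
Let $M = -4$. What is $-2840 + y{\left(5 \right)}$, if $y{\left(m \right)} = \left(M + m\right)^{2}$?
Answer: $-2839$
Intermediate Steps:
$y{\left(m \right)} = \left(-4 + m\right)^{2}$
$-2840 + y{\left(5 \right)} = -2840 + \left(-4 + 5\right)^{2} = -2840 + 1^{2} = -2840 + 1 = -2839$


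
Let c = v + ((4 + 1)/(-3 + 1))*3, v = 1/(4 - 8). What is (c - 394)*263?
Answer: -422641/4 ≈ -1.0566e+5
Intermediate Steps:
v = -1/4 (v = 1/(-4) = -1/4 ≈ -0.25000)
c = -31/4 (c = -1/4 + ((4 + 1)/(-3 + 1))*3 = -1/4 + (5/(-2))*3 = -1/4 + (5*(-1/2))*3 = -1/4 - 5/2*3 = -1/4 - 15/2 = -31/4 ≈ -7.7500)
(c - 394)*263 = (-31/4 - 394)*263 = -1607/4*263 = -422641/4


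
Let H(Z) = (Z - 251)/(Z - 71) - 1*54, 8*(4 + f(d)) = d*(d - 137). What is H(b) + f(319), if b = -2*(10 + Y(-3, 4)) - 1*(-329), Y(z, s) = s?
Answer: 662351/92 ≈ 7199.5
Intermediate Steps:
f(d) = -4 + d*(-137 + d)/8 (f(d) = -4 + (d*(d - 137))/8 = -4 + (d*(-137 + d))/8 = -4 + d*(-137 + d)/8)
b = 301 (b = -2*(10 + 4) - 1*(-329) = -2*14 + 329 = -28 + 329 = 301)
H(Z) = -54 + (-251 + Z)/(-71 + Z) (H(Z) = (-251 + Z)/(-71 + Z) - 54 = -54 + (-251 + Z)/(-71 + Z))
H(b) + f(319) = (3583 - 53*301)/(-71 + 301) + (-4 - 137/8*319 + (1/8)*319**2) = (3583 - 15953)/230 + (-4 - 43703/8 + (1/8)*101761) = (1/230)*(-12370) + (-4 - 43703/8 + 101761/8) = -1237/23 + 29013/4 = 662351/92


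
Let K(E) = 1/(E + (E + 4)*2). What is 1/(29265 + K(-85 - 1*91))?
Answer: 520/15217799 ≈ 3.4171e-5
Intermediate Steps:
K(E) = 1/(8 + 3*E) (K(E) = 1/(E + (4 + E)*2) = 1/(E + (8 + 2*E)) = 1/(8 + 3*E))
1/(29265 + K(-85 - 1*91)) = 1/(29265 + 1/(8 + 3*(-85 - 1*91))) = 1/(29265 + 1/(8 + 3*(-85 - 91))) = 1/(29265 + 1/(8 + 3*(-176))) = 1/(29265 + 1/(8 - 528)) = 1/(29265 + 1/(-520)) = 1/(29265 - 1/520) = 1/(15217799/520) = 520/15217799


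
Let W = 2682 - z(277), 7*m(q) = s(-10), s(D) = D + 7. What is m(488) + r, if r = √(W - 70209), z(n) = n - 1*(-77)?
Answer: -3/7 + 11*I*√561 ≈ -0.42857 + 260.54*I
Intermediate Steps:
s(D) = 7 + D
z(n) = 77 + n (z(n) = n + 77 = 77 + n)
m(q) = -3/7 (m(q) = (7 - 10)/7 = (⅐)*(-3) = -3/7)
W = 2328 (W = 2682 - (77 + 277) = 2682 - 1*354 = 2682 - 354 = 2328)
r = 11*I*√561 (r = √(2328 - 70209) = √(-67881) = 11*I*√561 ≈ 260.54*I)
m(488) + r = -3/7 + 11*I*√561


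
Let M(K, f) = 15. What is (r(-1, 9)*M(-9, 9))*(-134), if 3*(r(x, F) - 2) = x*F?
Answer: 2010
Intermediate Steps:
r(x, F) = 2 + F*x/3 (r(x, F) = 2 + (x*F)/3 = 2 + (F*x)/3 = 2 + F*x/3)
(r(-1, 9)*M(-9, 9))*(-134) = ((2 + (1/3)*9*(-1))*15)*(-134) = ((2 - 3)*15)*(-134) = -1*15*(-134) = -15*(-134) = 2010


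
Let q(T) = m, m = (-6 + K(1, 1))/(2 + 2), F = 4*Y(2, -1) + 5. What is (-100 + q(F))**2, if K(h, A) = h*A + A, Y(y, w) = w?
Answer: 10201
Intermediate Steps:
K(h, A) = A + A*h (K(h, A) = A*h + A = A + A*h)
F = 1 (F = 4*(-1) + 5 = -4 + 5 = 1)
m = -1 (m = (-6 + 1*(1 + 1))/(2 + 2) = (-6 + 1*2)/4 = (-6 + 2)*(1/4) = -4*1/4 = -1)
q(T) = -1
(-100 + q(F))**2 = (-100 - 1)**2 = (-101)**2 = 10201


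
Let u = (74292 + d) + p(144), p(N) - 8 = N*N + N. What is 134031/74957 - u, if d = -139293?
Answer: 3306712172/74957 ≈ 44115.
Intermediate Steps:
p(N) = 8 + N + N² (p(N) = 8 + (N*N + N) = 8 + (N² + N) = 8 + (N + N²) = 8 + N + N²)
u = -44113 (u = (74292 - 139293) + (8 + 144 + 144²) = -65001 + (8 + 144 + 20736) = -65001 + 20888 = -44113)
134031/74957 - u = 134031/74957 - 1*(-44113) = 134031*(1/74957) + 44113 = 134031/74957 + 44113 = 3306712172/74957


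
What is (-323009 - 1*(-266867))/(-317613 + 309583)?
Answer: 28071/4015 ≈ 6.9915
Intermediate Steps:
(-323009 - 1*(-266867))/(-317613 + 309583) = (-323009 + 266867)/(-8030) = -56142*(-1/8030) = 28071/4015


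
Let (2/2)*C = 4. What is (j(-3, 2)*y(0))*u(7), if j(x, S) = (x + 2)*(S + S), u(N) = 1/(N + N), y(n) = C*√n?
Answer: 0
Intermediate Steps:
C = 4
y(n) = 4*√n
u(N) = 1/(2*N)
j(x, S) = 2*S*(2 + x) (j(x, S) = (2 + x)*(2*S) = 2*S*(2 + x))
(j(-3, 2)*y(0))*u(7) = ((2*2*(2 - 3))*(4*√0))*((½)/7) = ((2*2*(-1))*(4*0))*((½)*(⅐)) = -4*0*(1/14) = 0*(1/14) = 0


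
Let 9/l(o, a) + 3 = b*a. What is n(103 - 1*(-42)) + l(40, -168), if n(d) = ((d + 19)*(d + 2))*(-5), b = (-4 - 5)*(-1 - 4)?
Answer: -303881343/2521 ≈ -1.2054e+5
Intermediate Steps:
b = 45 (b = -9*(-5) = 45)
l(o, a) = 9/(-3 + 45*a)
n(d) = -5*(2 + d)*(19 + d) (n(d) = ((19 + d)*(2 + d))*(-5) = ((2 + d)*(19 + d))*(-5) = -5*(2 + d)*(19 + d))
n(103 - 1*(-42)) + l(40, -168) = (-190 - 105*(103 - 1*(-42)) - 5*(103 - 1*(-42))²) + 3/(-1 + 15*(-168)) = (-190 - 105*(103 + 42) - 5*(103 + 42)²) + 3/(-1 - 2520) = (-190 - 105*145 - 5*145²) + 3/(-2521) = (-190 - 15225 - 5*21025) + 3*(-1/2521) = (-190 - 15225 - 105125) - 3/2521 = -120540 - 3/2521 = -303881343/2521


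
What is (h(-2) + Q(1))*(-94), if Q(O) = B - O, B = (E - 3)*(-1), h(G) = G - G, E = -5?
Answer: -658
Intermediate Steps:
h(G) = 0
B = 8 (B = (-5 - 3)*(-1) = -8*(-1) = 8)
Q(O) = 8 - O
(h(-2) + Q(1))*(-94) = (0 + (8 - 1*1))*(-94) = (0 + (8 - 1))*(-94) = (0 + 7)*(-94) = 7*(-94) = -658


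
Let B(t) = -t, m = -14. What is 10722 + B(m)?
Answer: 10736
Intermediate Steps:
10722 + B(m) = 10722 - 1*(-14) = 10722 + 14 = 10736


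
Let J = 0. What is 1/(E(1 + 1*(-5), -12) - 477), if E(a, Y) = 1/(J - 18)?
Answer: -18/8587 ≈ -0.0020962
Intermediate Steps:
E(a, Y) = -1/18 (E(a, Y) = 1/(0 - 18) = 1/(-18) = -1/18)
1/(E(1 + 1*(-5), -12) - 477) = 1/(-1/18 - 477) = 1/(-8587/18) = -18/8587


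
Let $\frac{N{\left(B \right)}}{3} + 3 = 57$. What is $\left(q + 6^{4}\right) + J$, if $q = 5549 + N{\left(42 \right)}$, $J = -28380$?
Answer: $-21373$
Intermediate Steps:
$N{\left(B \right)} = 162$ ($N{\left(B \right)} = -9 + 3 \cdot 57 = -9 + 171 = 162$)
$q = 5711$ ($q = 5549 + 162 = 5711$)
$\left(q + 6^{4}\right) + J = \left(5711 + 6^{4}\right) - 28380 = \left(5711 + 1296\right) - 28380 = 7007 - 28380 = -21373$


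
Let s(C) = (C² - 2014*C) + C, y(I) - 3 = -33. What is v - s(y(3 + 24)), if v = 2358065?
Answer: 2296775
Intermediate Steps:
y(I) = -30 (y(I) = 3 - 33 = -30)
s(C) = C² - 2013*C
v - s(y(3 + 24)) = 2358065 - (-30)*(-2013 - 30) = 2358065 - (-30)*(-2043) = 2358065 - 1*61290 = 2358065 - 61290 = 2296775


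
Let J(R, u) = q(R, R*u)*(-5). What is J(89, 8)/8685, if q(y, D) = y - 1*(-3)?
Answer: -92/1737 ≈ -0.052965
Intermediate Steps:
q(y, D) = 3 + y (q(y, D) = y + 3 = 3 + y)
J(R, u) = -15 - 5*R (J(R, u) = (3 + R)*(-5) = -15 - 5*R)
J(89, 8)/8685 = (-15 - 5*89)/8685 = (-15 - 445)*(1/8685) = -460*1/8685 = -92/1737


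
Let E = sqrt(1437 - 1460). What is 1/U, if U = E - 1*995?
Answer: -995/990048 - I*sqrt(23)/990048 ≈ -0.001005 - 4.844e-6*I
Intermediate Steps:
E = I*sqrt(23) (E = sqrt(-23) = I*sqrt(23) ≈ 4.7958*I)
U = -995 + I*sqrt(23) (U = I*sqrt(23) - 1*995 = I*sqrt(23) - 995 = -995 + I*sqrt(23) ≈ -995.0 + 4.7958*I)
1/U = 1/(-995 + I*sqrt(23))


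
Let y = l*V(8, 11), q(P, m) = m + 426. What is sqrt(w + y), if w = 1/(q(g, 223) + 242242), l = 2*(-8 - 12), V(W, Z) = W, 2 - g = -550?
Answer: I*sqrt(18878731879029)/242891 ≈ 17.889*I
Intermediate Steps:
g = 552 (g = 2 - 1*(-550) = 2 + 550 = 552)
q(P, m) = 426 + m
l = -40 (l = 2*(-20) = -40)
w = 1/242891 (w = 1/((426 + 223) + 242242) = 1/(649 + 242242) = 1/242891 ≈ 4.1171e-6)
y = -320 (y = -40*8 = -320)
sqrt(w + y) = sqrt(1/242891 - 320) = sqrt(-77725119/242891) = I*sqrt(18878731879029)/242891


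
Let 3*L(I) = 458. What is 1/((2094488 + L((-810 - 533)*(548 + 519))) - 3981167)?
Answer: -3/5659579 ≈ -5.3007e-7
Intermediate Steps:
L(I) = 458/3 (L(I) = (1/3)*458 = 458/3)
1/((2094488 + L((-810 - 533)*(548 + 519))) - 3981167) = 1/((2094488 + 458/3) - 3981167) = 1/(6283922/3 - 3981167) = 1/(-5659579/3) = -3/5659579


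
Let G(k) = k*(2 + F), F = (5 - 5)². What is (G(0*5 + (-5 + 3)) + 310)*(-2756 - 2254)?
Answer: -1533060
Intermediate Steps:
F = 0 (F = 0² = 0)
G(k) = 2*k (G(k) = k*(2 + 0) = k*2 = 2*k)
(G(0*5 + (-5 + 3)) + 310)*(-2756 - 2254) = (2*(0*5 + (-5 + 3)) + 310)*(-2756 - 2254) = (2*(0 - 2) + 310)*(-5010) = (2*(-2) + 310)*(-5010) = (-4 + 310)*(-5010) = 306*(-5010) = -1533060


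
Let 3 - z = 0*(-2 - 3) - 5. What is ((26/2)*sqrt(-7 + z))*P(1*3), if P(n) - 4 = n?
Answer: 91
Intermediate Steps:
P(n) = 4 + n
z = 8 (z = 3 - (0*(-2 - 3) - 5) = 3 - (0*(-5) - 5) = 3 - (0 - 5) = 3 - 1*(-5) = 3 + 5 = 8)
((26/2)*sqrt(-7 + z))*P(1*3) = ((26/2)*sqrt(-7 + 8))*(4 + 1*3) = ((26*(1/2))*sqrt(1))*(4 + 3) = (13*1)*7 = 13*7 = 91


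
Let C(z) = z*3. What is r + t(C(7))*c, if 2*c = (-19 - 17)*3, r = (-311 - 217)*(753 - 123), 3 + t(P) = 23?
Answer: -333720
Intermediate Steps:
C(z) = 3*z
t(P) = 20 (t(P) = -3 + 23 = 20)
r = -332640 (r = -528*630 = -332640)
c = -54 (c = ((-19 - 17)*3)/2 = (-36*3)/2 = (½)*(-108) = -54)
r + t(C(7))*c = -332640 + 20*(-54) = -332640 - 1080 = -333720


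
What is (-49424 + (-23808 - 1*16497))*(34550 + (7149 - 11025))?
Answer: -2752347346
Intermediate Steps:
(-49424 + (-23808 - 1*16497))*(34550 + (7149 - 11025)) = (-49424 + (-23808 - 16497))*(34550 - 3876) = (-49424 - 40305)*30674 = -89729*30674 = -2752347346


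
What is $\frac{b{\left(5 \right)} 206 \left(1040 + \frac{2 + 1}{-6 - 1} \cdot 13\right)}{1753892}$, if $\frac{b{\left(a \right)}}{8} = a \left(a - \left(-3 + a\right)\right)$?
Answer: $\frac{44749380}{3069311} \approx 14.58$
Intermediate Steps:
$b{\left(a \right)} = 24 a$ ($b{\left(a \right)} = 8 a \left(a - \left(-3 + a\right)\right) = 8 a 3 = 8 \cdot 3 a = 24 a$)
$\frac{b{\left(5 \right)} 206 \left(1040 + \frac{2 + 1}{-6 - 1} \cdot 13\right)}{1753892} = \frac{24 \cdot 5 \cdot 206 \left(1040 + \frac{2 + 1}{-6 - 1} \cdot 13\right)}{1753892} = 120 \cdot 206 \left(1040 + \frac{3}{-7} \cdot 13\right) \frac{1}{1753892} = 24720 \left(1040 + 3 \left(- \frac{1}{7}\right) 13\right) \frac{1}{1753892} = 24720 \left(1040 - \frac{39}{7}\right) \frac{1}{1753892} = 24720 \cdot \frac{7241}{7} \cdot \frac{1}{1753892} = \frac{178997520}{7} \cdot \frac{1}{1753892} = \frac{44749380}{3069311}$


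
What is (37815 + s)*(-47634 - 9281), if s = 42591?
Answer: -4576307490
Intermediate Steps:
(37815 + s)*(-47634 - 9281) = (37815 + 42591)*(-47634 - 9281) = 80406*(-56915) = -4576307490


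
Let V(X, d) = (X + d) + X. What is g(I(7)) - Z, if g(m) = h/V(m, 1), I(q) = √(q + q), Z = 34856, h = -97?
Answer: -1916983/55 - 194*√14/55 ≈ -34867.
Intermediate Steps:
I(q) = √2*√q (I(q) = √(2*q) = √2*√q)
V(X, d) = d + 2*X
g(m) = -97/(1 + 2*m)
g(I(7)) - Z = -97/(1 + 2*(√2*√7)) - 1*34856 = -97/(1 + 2*√14) - 34856 = -34856 - 97/(1 + 2*√14)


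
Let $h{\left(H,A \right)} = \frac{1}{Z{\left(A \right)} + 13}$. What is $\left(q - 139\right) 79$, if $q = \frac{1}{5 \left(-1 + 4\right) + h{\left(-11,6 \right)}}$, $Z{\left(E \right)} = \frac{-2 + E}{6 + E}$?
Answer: $- \frac{6618383}{603} \approx -10976.0$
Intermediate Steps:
$Z{\left(E \right)} = \frac{-2 + E}{6 + E}$
$h{\left(H,A \right)} = \frac{1}{13 + \frac{-2 + A}{6 + A}}$ ($h{\left(H,A \right)} = \frac{1}{\frac{-2 + A}{6 + A} + 13} = \frac{1}{13 + \frac{-2 + A}{6 + A}}$)
$q = \frac{40}{603}$ ($q = \frac{1}{5 \left(-1 + 4\right) + \frac{6 + 6}{2 \left(38 + 7 \cdot 6\right)}} = \frac{1}{5 \cdot 3 + \frac{1}{2} \frac{1}{38 + 42} \cdot 12} = \frac{1}{15 + \frac{1}{2} \cdot \frac{1}{80} \cdot 12} = \frac{1}{15 + \frac{3}{40}} = \frac{1}{\frac{603}{40}} = \frac{40}{603} \approx 0.066335$)
$\left(q - 139\right) 79 = \left(\frac{40}{603} - 139\right) 79 = \left(- \frac{83777}{603}\right) 79 = - \frac{6618383}{603}$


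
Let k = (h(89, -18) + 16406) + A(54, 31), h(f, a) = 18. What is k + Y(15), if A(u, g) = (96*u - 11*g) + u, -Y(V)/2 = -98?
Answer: 21517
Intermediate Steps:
Y(V) = 196 (Y(V) = -2*(-98) = 196)
A(u, g) = -11*g + 97*u (A(u, g) = (-11*g + 96*u) + u = -11*g + 97*u)
k = 21321 (k = (18 + 16406) + (-11*31 + 97*54) = 16424 + (-341 + 5238) = 16424 + 4897 = 21321)
k + Y(15) = 21321 + 196 = 21517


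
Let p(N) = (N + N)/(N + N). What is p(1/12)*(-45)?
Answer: -45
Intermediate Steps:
p(N) = 1 (p(N) = (2*N)/((2*N)) = (2*N)*(1/(2*N)) = 1)
p(1/12)*(-45) = 1*(-45) = -45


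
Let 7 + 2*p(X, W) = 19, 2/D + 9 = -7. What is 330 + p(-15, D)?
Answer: 336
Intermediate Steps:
D = -⅛ (D = 2/(-9 - 7) = 2/(-16) = 2*(-1/16) = -⅛ ≈ -0.12500)
p(X, W) = 6 (p(X, W) = -7/2 + (½)*19 = -7/2 + 19/2 = 6)
330 + p(-15, D) = 330 + 6 = 336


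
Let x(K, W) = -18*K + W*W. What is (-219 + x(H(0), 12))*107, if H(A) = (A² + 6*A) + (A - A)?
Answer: -8025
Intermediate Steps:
H(A) = A² + 6*A (H(A) = (A² + 6*A) + 0 = A² + 6*A)
x(K, W) = W² - 18*K (x(K, W) = -18*K + W² = W² - 18*K)
(-219 + x(H(0), 12))*107 = (-219 + (12² - 0*(6 + 0)))*107 = (-219 + (144 - 0*6))*107 = (-219 + (144 - 18*0))*107 = (-219 + (144 + 0))*107 = (-219 + 144)*107 = -75*107 = -8025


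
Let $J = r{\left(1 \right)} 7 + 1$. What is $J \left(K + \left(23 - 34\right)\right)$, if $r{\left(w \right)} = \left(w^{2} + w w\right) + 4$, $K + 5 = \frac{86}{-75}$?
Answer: $- \frac{55298}{75} \approx -737.31$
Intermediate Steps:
$K = - \frac{461}{75}$ ($K = -5 + \frac{86}{-75} = -5 + 86 \left(- \frac{1}{75}\right) = -5 - \frac{86}{75} = - \frac{461}{75} \approx -6.1467$)
$r{\left(w \right)} = 4 + 2 w^{2}$ ($r{\left(w \right)} = \left(w^{2} + w^{2}\right) + 4 = 2 w^{2} + 4 = 4 + 2 w^{2}$)
$J = 43$ ($J = \left(4 + 2 \cdot 1^{2}\right) 7 + 1 = \left(4 + 2 \cdot 1\right) 7 + 1 = \left(4 + 2\right) 7 + 1 = 6 \cdot 7 + 1 = 42 + 1 = 43$)
$J \left(K + \left(23 - 34\right)\right) = 43 \left(- \frac{461}{75} + \left(23 - 34\right)\right) = 43 \left(- \frac{461}{75} - 11\right) = 43 \left(- \frac{1286}{75}\right) = - \frac{55298}{75}$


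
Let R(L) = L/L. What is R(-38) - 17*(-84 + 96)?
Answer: -203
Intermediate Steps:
R(L) = 1
R(-38) - 17*(-84 + 96) = 1 - 17*(-84 + 96) = 1 - 17*12 = 1 - 204 = -203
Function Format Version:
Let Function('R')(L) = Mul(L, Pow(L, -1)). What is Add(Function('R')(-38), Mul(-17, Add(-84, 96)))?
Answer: -203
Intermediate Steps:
Function('R')(L) = 1
Add(Function('R')(-38), Mul(-17, Add(-84, 96))) = Add(1, Mul(-17, Add(-84, 96))) = Add(1, Mul(-17, 12)) = Add(1, -204) = -203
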